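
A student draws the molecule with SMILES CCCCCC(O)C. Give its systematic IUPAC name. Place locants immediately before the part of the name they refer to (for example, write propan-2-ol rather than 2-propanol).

heptan-2-ol

Counting along the main chain through the –OH group gives 7 carbons: the parent is heptane.
An alcohol (–OH) is the principal characteristic group, giving the suffix -ol.
The numbering direction is chosen so that numbering from this end puts the hydroxyl group at C-2 rather than C-6.
That gives the hydroxyl at C-2.
Putting it together: heptan-2-ol.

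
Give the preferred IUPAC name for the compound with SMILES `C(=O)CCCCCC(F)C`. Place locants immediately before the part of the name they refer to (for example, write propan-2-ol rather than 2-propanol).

The longest carbon chain that includes the –CHO group has 8 carbons, so the parent hydride is octane.
An aldehyde (terminal –CHO) is the principal characteristic group, giving the suffix -al.
The numbering direction is chosen so that the aldehyde carbon is C-1 by definition.
With this numbering: a fluoro group at C-7.
Putting it together: 7-fluorooctanal.

7-fluorooctanal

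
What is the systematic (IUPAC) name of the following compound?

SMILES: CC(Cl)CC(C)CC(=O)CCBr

Counting along the main chain through the carbonyl gives 8 carbons: the parent is octane.
The principal characteristic group is a ketone (C=O on an internal carbon), named with the suffix -one.
Choose the numbering such that numbering from this end puts the carbonyl group at C-3 rather than C-6.
With this numbering: the carbonyl at C-3; a bromo group at C-1; a chloro group at C-7; a methyl group at C-5.
Substituent prefixes are cited in alphabetical order (multiplying prefixes like di-/tri- are ignored for ordering).
Putting it together: 1-bromo-7-chloro-5-methyloctan-3-one.

1-bromo-7-chloro-5-methyloctan-3-one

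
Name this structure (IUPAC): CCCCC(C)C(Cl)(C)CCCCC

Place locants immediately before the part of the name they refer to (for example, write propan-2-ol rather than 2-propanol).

6-chloro-5,6-dimethylundecane

The longest carbon chain is 11 atoms: the parent is undecane.
Number the chain so that the substituent locant set {5,6,6} is lower than {6,6,7} at the first point of difference.
That gives a chloro group at C-6; methyl groups at C-5 and C-6.
Substituent prefixes are cited in alphabetical order (multiplying prefixes like di-/tri- are ignored for ordering).
The name is 6-chloro-5,6-dimethylundecane.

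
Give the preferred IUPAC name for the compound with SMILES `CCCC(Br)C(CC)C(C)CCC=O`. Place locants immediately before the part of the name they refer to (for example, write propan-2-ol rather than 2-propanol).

The longest chain bearing the –CHO group is 9 carbons long (nonane).
The highest-priority functional group is an aldehyde (terminal –CHO), so the name ends in -al.
Number the chain so that the aldehyde carbon is C-1 by definition.
With this numbering: a bromo group at C-6; an ethyl group at C-5; a methyl group at C-4.
Prefixes are listed alphabetically: bromo, ethyl, methyl.
Assembling the pieces gives 6-bromo-5-ethyl-4-methylnonanal.

6-bromo-5-ethyl-4-methylnonanal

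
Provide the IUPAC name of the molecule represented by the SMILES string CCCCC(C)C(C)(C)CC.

3,3,4-trimethyloctane

The parent chain contains 8 carbons (octane).
Choose the numbering such that the substituent locant set {3,3,4} is lower than {5,6,6} at the first point of difference.
This places methyl groups at C-3 (×2) and C-4.
Assembling the pieces gives 3,3,4-trimethyloctane.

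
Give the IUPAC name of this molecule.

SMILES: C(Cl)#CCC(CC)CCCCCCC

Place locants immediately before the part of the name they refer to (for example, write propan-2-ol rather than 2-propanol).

1-chloro-4-ethylundec-1-yne

The longest carbon chain that includes the multiple bond has 11 carbons, so the parent hydride is undecane.
There is one C≡C triple bond, indicated by the ending -yne.
Choose the numbering such that numbering from this end puts the triple bond at C-1 rather than C-10.
This places the triple bond between C-1 and C-2; a chloro group at C-1; an ethyl group at C-4.
Prefixes are listed alphabetically: chloro, ethyl.
Assembling the pieces gives 1-chloro-4-ethylundec-1-yne.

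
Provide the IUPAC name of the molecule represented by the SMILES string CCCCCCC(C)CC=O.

Counting along the main chain through the –CHO group gives 9 carbons: the parent is nonane.
An aldehyde (terminal –CHO) is the principal characteristic group, giving the suffix -al.
Choose the numbering such that the aldehyde carbon is C-1 by definition.
That gives a methyl group at C-3.
Putting it together: 3-methylnonanal.

3-methylnonanal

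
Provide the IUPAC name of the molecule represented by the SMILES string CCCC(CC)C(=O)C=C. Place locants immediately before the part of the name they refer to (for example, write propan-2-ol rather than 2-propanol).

The longest carbon chain that includes the carbonyl and the multiple bond has 7 carbons, so the parent hydride is heptane.
The highest-priority functional group is a ketone (C=O on an internal carbon), so the name ends in -one.
There is one C=C double bond, indicated by the ending -ene.
Choose the numbering such that numbering from this end puts the carbonyl group at C-3 rather than C-5.
That gives the carbonyl at C-3; the double bond between C-1 and C-2; an ethyl group at C-4.
The name is 4-ethylhept-1-en-3-one.

4-ethylhept-1-en-3-one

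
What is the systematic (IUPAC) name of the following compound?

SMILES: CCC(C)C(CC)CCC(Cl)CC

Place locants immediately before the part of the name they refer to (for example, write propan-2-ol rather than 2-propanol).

The longest carbon chain is 9 atoms: the parent is nonane.
The numbering direction is chosen so that the substituent locant set {3,4,7} is lower than {3,6,7} at the first point of difference.
This places a chloro group at C-7; an ethyl group at C-4; a methyl group at C-3.
Prefixes are listed alphabetically: chloro, ethyl, methyl.
Assembling the pieces gives 7-chloro-4-ethyl-3-methylnonane.

7-chloro-4-ethyl-3-methylnonane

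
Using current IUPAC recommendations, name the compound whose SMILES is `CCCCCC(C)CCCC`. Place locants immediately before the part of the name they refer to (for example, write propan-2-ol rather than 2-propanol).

5-methyldecane

The parent chain contains 10 carbons (decane).
Choose the numbering such that the substituent locant set {5} is lower than {6} at the first point of difference.
This places a methyl group at C-5.
Assembling the pieces gives 5-methyldecane.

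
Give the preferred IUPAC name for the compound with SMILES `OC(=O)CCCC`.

pentanoic acid

The longest carbon chain that includes the –COOH group has 5 carbons, so the parent hydride is pentane.
The highest-priority functional group is a carboxylic acid (terminal –COOH), so the name ends in -oic acid.
The numbering direction is chosen so that the carboxylic acid carbon is C-1 by definition.
The name is pentanoic acid.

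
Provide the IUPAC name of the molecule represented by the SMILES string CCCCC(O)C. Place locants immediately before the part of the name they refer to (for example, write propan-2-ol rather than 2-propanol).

The longest carbon chain that includes the –OH group has 6 carbons, so the parent hydride is hexane.
An alcohol (–OH) is the principal characteristic group, giving the suffix -ol.
The numbering direction is chosen so that numbering from this end puts the hydroxyl group at C-2 rather than C-5.
With this numbering: the hydroxyl at C-2.
Putting it together: hexan-2-ol.

hexan-2-ol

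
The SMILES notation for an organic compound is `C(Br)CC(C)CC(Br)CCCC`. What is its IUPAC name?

1,5-dibromo-3-methylnonane

The longest carbon chain is 9 atoms: the parent is nonane.
Number the chain so that the substituent locant set {1,3,5} is lower than {5,7,9} at the first point of difference.
With this numbering: bromo groups at C-1 and C-5; a methyl group at C-3.
The substituents are ordered alphabetically, ignoring any di-/tri- multipliers.
Putting it together: 1,5-dibromo-3-methylnonane.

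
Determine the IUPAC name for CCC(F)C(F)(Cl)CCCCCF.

The longest continuous carbon chain has 9 atoms, so the parent hydride is nonane.
The numbering direction is chosen so that the substituent locant set {1,6,6,7} is lower than {3,4,4,9} at the first point of difference.
This places a chloro group at C-6; fluoro groups at C-1 and C-6 and C-7.
Substituent prefixes are cited in alphabetical order (multiplying prefixes like di-/tri- are ignored for ordering).
Putting it together: 6-chloro-1,6,7-trifluorononane.

6-chloro-1,6,7-trifluorononane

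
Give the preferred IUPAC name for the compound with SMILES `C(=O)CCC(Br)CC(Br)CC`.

4,6-dibromooctanal

Counting along the main chain through the –CHO group gives 8 carbons: the parent is octane.
The principal characteristic group is an aldehyde (terminal –CHO), named with the suffix -al.
The numbering direction is chosen so that the aldehyde carbon is C-1 by definition.
This places bromo groups at C-4 and C-6.
Putting it together: 4,6-dibromooctanal.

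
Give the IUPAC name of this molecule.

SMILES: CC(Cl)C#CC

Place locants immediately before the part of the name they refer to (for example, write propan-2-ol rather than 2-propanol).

4-chloropent-2-yne

Counting along the main chain through the multiple bond gives 5 carbons: the parent is pentane.
There is one C≡C triple bond, indicated by the ending -yne.
The numbering direction is chosen so that numbering from this end puts the triple bond at C-2 rather than C-3.
This places the triple bond between C-2 and C-3; a chloro group at C-4.
Assembling the pieces gives 4-chloropent-2-yne.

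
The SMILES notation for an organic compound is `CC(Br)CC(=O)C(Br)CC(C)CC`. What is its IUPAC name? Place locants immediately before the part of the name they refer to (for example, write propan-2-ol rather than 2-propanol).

2,5-dibromo-7-methylnonan-4-one

Counting along the main chain through the carbonyl gives 9 carbons: the parent is nonane.
The highest-priority functional group is a ketone (C=O on an internal carbon), so the name ends in -one.
Number the chain so that numbering from this end puts the carbonyl group at C-4 rather than C-6.
With this numbering: the carbonyl at C-4; bromo groups at C-2 and C-5; a methyl group at C-7.
Substituent prefixes are cited in alphabetical order (multiplying prefixes like di-/tri- are ignored for ordering).
Assembling the pieces gives 2,5-dibromo-7-methylnonan-4-one.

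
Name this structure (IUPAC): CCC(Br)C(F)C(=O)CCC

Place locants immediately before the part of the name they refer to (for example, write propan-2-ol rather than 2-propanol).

The longest chain bearing the carbonyl is 8 carbons long (octane).
The principal characteristic group is a ketone (C=O on an internal carbon), named with the suffix -one.
Number the chain so that numbering from this end puts the carbonyl group at C-4 rather than C-5.
With this numbering: the carbonyl at C-4; a bromo group at C-6; a fluoro group at C-5.
Substituent prefixes are cited in alphabetical order (multiplying prefixes like di-/tri- are ignored for ordering).
Putting it together: 6-bromo-5-fluorooctan-4-one.

6-bromo-5-fluorooctan-4-one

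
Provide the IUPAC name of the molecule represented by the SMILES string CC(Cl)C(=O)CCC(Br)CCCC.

6-bromo-2-chlorodecan-3-one

The longest carbon chain that includes the carbonyl has 10 carbons, so the parent hydride is decane.
The highest-priority functional group is a ketone (C=O on an internal carbon), so the name ends in -one.
Choose the numbering such that numbering from this end puts the carbonyl group at C-3 rather than C-8.
This places the carbonyl at C-3; a bromo group at C-6; a chloro group at C-2.
Substituent prefixes are cited in alphabetical order (multiplying prefixes like di-/tri- are ignored for ordering).
Putting it together: 6-bromo-2-chlorodecan-3-one.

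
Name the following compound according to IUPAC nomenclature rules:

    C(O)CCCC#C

The longest chain bearing the –OH group and the multiple bond is 6 carbons long (hexane).
The principal characteristic group is an alcohol (–OH), named with the suffix -ol.
The chain contains a C≡C triple bond, so the unsaturation ending is -yne.
Number the chain so that numbering from this end puts the hydroxyl group at C-1 rather than C-6.
That gives the hydroxyl at C-1; the triple bond between C-5 and C-6.
The name is hex-5-yn-1-ol.

hex-5-yn-1-ol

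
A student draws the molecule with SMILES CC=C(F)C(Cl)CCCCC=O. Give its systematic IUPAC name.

6-chloro-7-fluoronon-7-enal

The longest chain bearing the –CHO group and the multiple bond is 9 carbons long (nonane).
The principal characteristic group is an aldehyde (terminal –CHO), named with the suffix -al.
There is one C=C double bond, indicated by the ending -ene.
The numbering direction is chosen so that the aldehyde carbon is C-1 by definition.
That gives the double bond between C-7 and C-8; a chloro group at C-6; a fluoro group at C-7.
Prefixes are listed alphabetically: chloro, fluoro.
Putting it together: 6-chloro-7-fluoronon-7-enal.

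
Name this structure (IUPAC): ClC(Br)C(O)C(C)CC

Counting along the main chain through the –OH group gives 5 carbons: the parent is pentane.
The highest-priority functional group is an alcohol (–OH), so the name ends in -ol.
Number the chain so that numbering from this end puts the hydroxyl group at C-2 rather than C-4.
That gives the hydroxyl at C-2; a bromo group at C-1; a chloro group at C-1; a methyl group at C-3.
Substituent prefixes are cited in alphabetical order (multiplying prefixes like di-/tri- are ignored for ordering).
The name is 1-bromo-1-chloro-3-methylpentan-2-ol.

1-bromo-1-chloro-3-methylpentan-2-ol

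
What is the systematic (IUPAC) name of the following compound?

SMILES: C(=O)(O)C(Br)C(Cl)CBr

2,4-dibromo-3-chlorobutanoic acid

The longest chain bearing the –COOH group is 4 carbons long (butane).
The highest-priority functional group is a carboxylic acid (terminal –COOH), so the name ends in -oic acid.
Choose the numbering such that the carboxylic acid carbon is C-1 by definition.
That gives bromo groups at C-2 and C-4; a chloro group at C-3.
Substituent prefixes are cited in alphabetical order (multiplying prefixes like di-/tri- are ignored for ordering).
The name is 2,4-dibromo-3-chlorobutanoic acid.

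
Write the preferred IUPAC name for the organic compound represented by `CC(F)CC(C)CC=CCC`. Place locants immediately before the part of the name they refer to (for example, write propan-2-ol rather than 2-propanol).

The longest carbon chain that includes the multiple bond has 9 carbons, so the parent hydride is nonane.
There is one C=C double bond, indicated by the ending -ene.
The numbering direction is chosen so that numbering from this end puts the double bond at C-3 rather than C-6.
This places the double bond between C-3 and C-4; a fluoro group at C-8; a methyl group at C-6.
Substituent prefixes are cited in alphabetical order (multiplying prefixes like di-/tri- are ignored for ordering).
Assembling the pieces gives 8-fluoro-6-methylnon-3-ene.

8-fluoro-6-methylnon-3-ene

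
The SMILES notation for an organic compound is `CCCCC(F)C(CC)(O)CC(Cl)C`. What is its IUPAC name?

Counting along the main chain through the –OH group gives 9 carbons: the parent is nonane.
The principal characteristic group is an alcohol (–OH), named with the suffix -ol.
Choose the numbering such that numbering from this end puts the hydroxyl group at C-4 rather than C-6.
That gives the hydroxyl at C-4; a chloro group at C-2; an ethyl group at C-4; a fluoro group at C-5.
The substituents are ordered alphabetically, ignoring any di-/tri- multipliers.
Assembling the pieces gives 2-chloro-4-ethyl-5-fluorononan-4-ol.

2-chloro-4-ethyl-5-fluorononan-4-ol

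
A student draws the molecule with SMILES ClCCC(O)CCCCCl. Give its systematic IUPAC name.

1,7-dichloroheptan-3-ol

The longest chain bearing the –OH group is 7 carbons long (heptane).
The principal characteristic group is an alcohol (–OH), named with the suffix -ol.
The numbering direction is chosen so that numbering from this end puts the hydroxyl group at C-3 rather than C-5.
That gives the hydroxyl at C-3; chloro groups at C-1 and C-7.
Putting it together: 1,7-dichloroheptan-3-ol.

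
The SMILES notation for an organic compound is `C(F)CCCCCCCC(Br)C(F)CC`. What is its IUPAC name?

The longest carbon chain is 12 atoms: the parent is dodecane.
Choose the numbering such that the substituent locant set {1,9,10} is lower than {3,4,12} at the first point of difference.
That gives a bromo group at C-9; fluoro groups at C-1 and C-10.
The substituents are ordered alphabetically, ignoring any di-/tri- multipliers.
The name is 9-bromo-1,10-difluorododecane.

9-bromo-1,10-difluorododecane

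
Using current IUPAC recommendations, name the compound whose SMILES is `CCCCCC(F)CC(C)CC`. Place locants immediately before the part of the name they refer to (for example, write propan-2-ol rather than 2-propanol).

The longest carbon chain is 10 atoms: the parent is decane.
Number the chain so that the substituent locant set {3,5} is lower than {6,8} at the first point of difference.
This places a fluoro group at C-5; a methyl group at C-3.
Substituent prefixes are cited in alphabetical order (multiplying prefixes like di-/tri- are ignored for ordering).
The name is 5-fluoro-3-methyldecane.

5-fluoro-3-methyldecane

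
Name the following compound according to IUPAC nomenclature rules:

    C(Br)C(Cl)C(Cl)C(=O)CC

6-bromo-4,5-dichlorohexan-3-one

The longest chain bearing the carbonyl is 6 carbons long (hexane).
The principal characteristic group is a ketone (C=O on an internal carbon), named with the suffix -one.
Number the chain so that numbering from this end puts the carbonyl group at C-3 rather than C-4.
This places the carbonyl at C-3; a bromo group at C-6; chloro groups at C-4 and C-5.
The substituents are ordered alphabetically, ignoring any di-/tri- multipliers.
Assembling the pieces gives 6-bromo-4,5-dichlorohexan-3-one.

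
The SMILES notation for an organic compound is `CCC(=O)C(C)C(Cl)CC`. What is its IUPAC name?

5-chloro-4-methylheptan-3-one

The longest chain bearing the carbonyl is 7 carbons long (heptane).
The highest-priority functional group is a ketone (C=O on an internal carbon), so the name ends in -one.
The numbering direction is chosen so that numbering from this end puts the carbonyl group at C-3 rather than C-5.
That gives the carbonyl at C-3; a chloro group at C-5; a methyl group at C-4.
Substituent prefixes are cited in alphabetical order (multiplying prefixes like di-/tri- are ignored for ordering).
The name is 5-chloro-4-methylheptan-3-one.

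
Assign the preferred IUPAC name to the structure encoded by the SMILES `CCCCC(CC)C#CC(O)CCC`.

Counting along the main chain through the –OH group and the multiple bond gives 11 carbons: the parent is undecane.
An alcohol (–OH) is the principal characteristic group, giving the suffix -ol.
The chain contains a C≡C triple bond, so the unsaturation ending is -yne.
The numbering direction is chosen so that numbering from this end puts the hydroxyl group at C-4 rather than C-8.
With this numbering: the hydroxyl at C-4; the triple bond between C-5 and C-6; an ethyl group at C-7.
The name is 7-ethylundec-5-yn-4-ol.

7-ethylundec-5-yn-4-ol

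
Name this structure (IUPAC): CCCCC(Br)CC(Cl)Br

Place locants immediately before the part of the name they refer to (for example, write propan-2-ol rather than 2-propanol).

The longest continuous carbon chain has 7 atoms, so the parent hydride is heptane.
The numbering direction is chosen so that the substituent locant set {1,1,3} is lower than {5,7,7} at the first point of difference.
With this numbering: bromo groups at C-1 and C-3; a chloro group at C-1.
The substituents are ordered alphabetically, ignoring any di-/tri- multipliers.
Putting it together: 1,3-dibromo-1-chloroheptane.

1,3-dibromo-1-chloroheptane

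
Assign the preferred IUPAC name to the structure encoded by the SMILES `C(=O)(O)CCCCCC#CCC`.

The longest chain bearing the –COOH group and the multiple bond is 10 carbons long (decane).
A carboxylic acid (terminal –COOH) is the principal characteristic group, giving the suffix -oic acid.
The chain contains a C≡C triple bond, so the unsaturation ending is -yne.
Choose the numbering such that the carboxylic acid carbon is C-1 by definition.
With this numbering: the triple bond between C-7 and C-8.
The name is dec-7-ynoic acid.

dec-7-ynoic acid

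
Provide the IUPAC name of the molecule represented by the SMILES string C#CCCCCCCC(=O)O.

The longest chain bearing the –COOH group and the multiple bond is 9 carbons long (nonane).
The principal characteristic group is a carboxylic acid (terminal –COOH), named with the suffix -oic acid.
The chain contains a C≡C triple bond, so the unsaturation ending is -yne.
The numbering direction is chosen so that the carboxylic acid carbon is C-1 by definition.
This places the triple bond between C-8 and C-9.
Putting it together: non-8-ynoic acid.

non-8-ynoic acid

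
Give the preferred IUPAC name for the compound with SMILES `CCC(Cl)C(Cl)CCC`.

The longest carbon chain is 7 atoms: the parent is heptane.
The numbering direction is chosen so that the substituent locant set {3,4} is lower than {4,5} at the first point of difference.
With this numbering: chloro groups at C-3 and C-4.
The name is 3,4-dichloroheptane.

3,4-dichloroheptane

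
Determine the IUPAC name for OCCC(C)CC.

Counting along the main chain through the –OH group gives 5 carbons: the parent is pentane.
The principal characteristic group is an alcohol (–OH), named with the suffix -ol.
Number the chain so that numbering from this end puts the hydroxyl group at C-1 rather than C-5.
With this numbering: the hydroxyl at C-1; a methyl group at C-3.
Putting it together: 3-methylpentan-1-ol.

3-methylpentan-1-ol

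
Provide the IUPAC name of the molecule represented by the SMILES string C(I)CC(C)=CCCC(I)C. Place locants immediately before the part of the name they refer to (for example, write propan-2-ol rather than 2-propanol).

1,7-diiodo-3-methyloct-3-ene

The longest chain bearing the multiple bond is 8 carbons long (octane).
There is one C=C double bond, indicated by the ending -ene.
Number the chain so that numbering from this end puts the double bond at C-3 rather than C-5.
This places the double bond between C-3 and C-4; iodo groups at C-1 and C-7; a methyl group at C-3.
Prefixes are listed alphabetically: iodo, methyl.
The name is 1,7-diiodo-3-methyloct-3-ene.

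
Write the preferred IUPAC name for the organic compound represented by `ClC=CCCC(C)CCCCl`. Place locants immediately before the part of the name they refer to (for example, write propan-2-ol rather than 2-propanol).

1,8-dichloro-5-methyloct-1-ene

The longest chain bearing the multiple bond is 8 carbons long (octane).
A C=C double bond in the chain gives the infix -ene-.
Choose the numbering such that numbering from this end puts the double bond at C-1 rather than C-7.
With this numbering: the double bond between C-1 and C-2; chloro groups at C-1 and C-8; a methyl group at C-5.
Substituent prefixes are cited in alphabetical order (multiplying prefixes like di-/tri- are ignored for ordering).
Putting it together: 1,8-dichloro-5-methyloct-1-ene.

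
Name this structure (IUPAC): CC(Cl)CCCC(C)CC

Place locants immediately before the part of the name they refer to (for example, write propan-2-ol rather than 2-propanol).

2-chloro-6-methyloctane

The longest carbon chain is 8 atoms: the parent is octane.
The numbering direction is chosen so that the substituent locant set {2,6} is lower than {3,7} at the first point of difference.
This places a chloro group at C-2; a methyl group at C-6.
Prefixes are listed alphabetically: chloro, methyl.
The name is 2-chloro-6-methyloctane.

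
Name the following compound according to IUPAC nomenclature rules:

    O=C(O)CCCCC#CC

The longest carbon chain that includes the –COOH group and the multiple bond has 8 carbons, so the parent hydride is octane.
The highest-priority functional group is a carboxylic acid (terminal –COOH), so the name ends in -oic acid.
The chain contains a C≡C triple bond, so the unsaturation ending is -yne.
Choose the numbering such that the carboxylic acid carbon is C-1 by definition.
This places the triple bond between C-6 and C-7.
The name is oct-6-ynoic acid.

oct-6-ynoic acid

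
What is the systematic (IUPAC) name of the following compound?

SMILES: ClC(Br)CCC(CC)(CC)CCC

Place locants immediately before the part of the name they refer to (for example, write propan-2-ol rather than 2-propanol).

1-bromo-1-chloro-4,4-diethylheptane

The longest carbon chain is 7 atoms: the parent is heptane.
Number the chain so that the substituent locant set {1,1,4,4} is lower than {4,4,7,7} at the first point of difference.
That gives a bromo group at C-1; a chloro group at C-1; two ethyl groups at C-4.
The substituents are ordered alphabetically, ignoring any di-/tri- multipliers.
Putting it together: 1-bromo-1-chloro-4,4-diethylheptane.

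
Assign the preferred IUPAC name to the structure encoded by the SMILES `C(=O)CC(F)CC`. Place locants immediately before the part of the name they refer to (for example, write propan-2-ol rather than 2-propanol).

3-fluoropentanal

The longest chain bearing the –CHO group is 5 carbons long (pentane).
The principal characteristic group is an aldehyde (terminal –CHO), named with the suffix -al.
Choose the numbering such that the aldehyde carbon is C-1 by definition.
With this numbering: a fluoro group at C-3.
The name is 3-fluoropentanal.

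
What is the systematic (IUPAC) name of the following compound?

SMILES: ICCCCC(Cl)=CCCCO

The longest carbon chain that includes the –OH group and the multiple bond has 9 carbons, so the parent hydride is nonane.
An alcohol (–OH) is the principal characteristic group, giving the suffix -ol.
There is one C=C double bond, indicated by the ending -ene.
Choose the numbering such that numbering from this end puts the hydroxyl group at C-1 rather than C-9.
With this numbering: the hydroxyl at C-1; the double bond between C-4 and C-5; a chloro group at C-5; an iodo group at C-9.
Prefixes are listed alphabetically: chloro, iodo.
Putting it together: 5-chloro-9-iodonon-4-en-1-ol.

5-chloro-9-iodonon-4-en-1-ol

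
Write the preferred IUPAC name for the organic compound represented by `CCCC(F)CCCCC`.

4-fluorononane

The longest carbon chain is 9 atoms: the parent is nonane.
Choose the numbering such that the substituent locant set {4} is lower than {6} at the first point of difference.
This places a fluoro group at C-4.
Putting it together: 4-fluorononane.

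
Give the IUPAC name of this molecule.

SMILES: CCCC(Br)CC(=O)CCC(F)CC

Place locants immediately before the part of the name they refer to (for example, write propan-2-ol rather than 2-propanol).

8-bromo-3-fluoroundecan-6-one

The longest carbon chain that includes the carbonyl has 11 carbons, so the parent hydride is undecane.
A ketone (C=O on an internal carbon) is the principal characteristic group, giving the suffix -one.
The numbering direction is chosen so that the substituent locant set {3,8} is lower than {4,9} at the first point of difference.
This places the carbonyl at C-6; a bromo group at C-8; a fluoro group at C-3.
Prefixes are listed alphabetically: bromo, fluoro.
Putting it together: 8-bromo-3-fluoroundecan-6-one.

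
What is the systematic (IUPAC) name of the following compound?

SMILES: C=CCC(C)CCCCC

The longest chain bearing the multiple bond is 9 carbons long (nonane).
The chain contains a C=C double bond, so the unsaturation ending is -ene.
Choose the numbering such that numbering from this end puts the double bond at C-1 rather than C-8.
With this numbering: the double bond between C-1 and C-2; a methyl group at C-4.
Assembling the pieces gives 4-methylnon-1-ene.

4-methylnon-1-ene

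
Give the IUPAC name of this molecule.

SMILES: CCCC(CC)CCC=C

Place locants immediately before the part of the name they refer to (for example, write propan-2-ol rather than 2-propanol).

The longest carbon chain that includes the multiple bond has 8 carbons, so the parent hydride is octane.
A C=C double bond in the chain gives the infix -ene-.
Choose the numbering such that numbering from this end puts the double bond at C-1 rather than C-7.
That gives the double bond between C-1 and C-2; an ethyl group at C-5.
Assembling the pieces gives 5-ethyloct-1-ene.

5-ethyloct-1-ene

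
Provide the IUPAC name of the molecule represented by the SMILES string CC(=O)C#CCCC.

hept-3-yn-2-one

Counting along the main chain through the carbonyl and the multiple bond gives 7 carbons: the parent is heptane.
The principal characteristic group is a ketone (C=O on an internal carbon), named with the suffix -one.
There is one C≡C triple bond, indicated by the ending -yne.
The numbering direction is chosen so that numbering from this end puts the carbonyl group at C-2 rather than C-6.
That gives the carbonyl at C-2; the triple bond between C-3 and C-4.
Putting it together: hept-3-yn-2-one.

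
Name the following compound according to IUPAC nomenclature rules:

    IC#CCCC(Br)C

Counting along the main chain through the multiple bond gives 6 carbons: the parent is hexane.
There is one C≡C triple bond, indicated by the ending -yne.
Choose the numbering such that numbering from this end puts the triple bond at C-1 rather than C-5.
With this numbering: the triple bond between C-1 and C-2; a bromo group at C-5; an iodo group at C-1.
Prefixes are listed alphabetically: bromo, iodo.
Assembling the pieces gives 5-bromo-1-iodohex-1-yne.

5-bromo-1-iodohex-1-yne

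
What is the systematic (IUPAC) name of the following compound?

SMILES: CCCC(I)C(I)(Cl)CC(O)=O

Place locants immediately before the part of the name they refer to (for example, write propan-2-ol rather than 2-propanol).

Counting along the main chain through the –COOH group gives 7 carbons: the parent is heptane.
A carboxylic acid (terminal –COOH) is the principal characteristic group, giving the suffix -oic acid.
Choose the numbering such that the carboxylic acid carbon is C-1 by definition.
That gives a chloro group at C-3; iodo groups at C-3 and C-4.
Prefixes are listed alphabetically: chloro, iodo.
Assembling the pieces gives 3-chloro-3,4-diiodoheptanoic acid.

3-chloro-3,4-diiodoheptanoic acid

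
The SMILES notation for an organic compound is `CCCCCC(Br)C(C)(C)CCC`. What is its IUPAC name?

The parent chain contains 10 carbons (decane).
Choose the numbering such that the substituent locant set {4,4,5} is lower than {6,7,7} at the first point of difference.
This places a bromo group at C-5; two methyl groups at C-4.
Prefixes are listed alphabetically: bromo, methyl.
Putting it together: 5-bromo-4,4-dimethyldecane.

5-bromo-4,4-dimethyldecane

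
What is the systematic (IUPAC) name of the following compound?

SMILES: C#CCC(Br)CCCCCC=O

7-bromodec-9-ynal

The longest carbon chain that includes the –CHO group and the multiple bond has 10 carbons, so the parent hydride is decane.
The highest-priority functional group is an aldehyde (terminal –CHO), so the name ends in -al.
There is one C≡C triple bond, indicated by the ending -yne.
Choose the numbering such that the aldehyde carbon is C-1 by definition.
That gives the triple bond between C-9 and C-10; a bromo group at C-7.
Assembling the pieces gives 7-bromodec-9-ynal.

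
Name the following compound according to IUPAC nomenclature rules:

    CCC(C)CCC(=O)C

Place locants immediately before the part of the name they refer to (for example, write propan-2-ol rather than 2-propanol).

5-methylheptan-2-one

The longest carbon chain that includes the carbonyl has 7 carbons, so the parent hydride is heptane.
The highest-priority functional group is a ketone (C=O on an internal carbon), so the name ends in -one.
Choose the numbering such that numbering from this end puts the carbonyl group at C-2 rather than C-6.
That gives the carbonyl at C-2; a methyl group at C-5.
The name is 5-methylheptan-2-one.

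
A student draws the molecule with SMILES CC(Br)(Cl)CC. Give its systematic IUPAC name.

2-bromo-2-chlorobutane

The longest continuous carbon chain has 4 atoms, so the parent hydride is butane.
Choose the numbering such that the substituent locant set {2,2} is lower than {3,3} at the first point of difference.
With this numbering: a bromo group at C-2; a chloro group at C-2.
The substituents are ordered alphabetically, ignoring any di-/tri- multipliers.
Assembling the pieces gives 2-bromo-2-chlorobutane.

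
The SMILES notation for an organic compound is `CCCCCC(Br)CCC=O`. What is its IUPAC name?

The longest chain bearing the –CHO group is 9 carbons long (nonane).
The principal characteristic group is an aldehyde (terminal –CHO), named with the suffix -al.
Number the chain so that the aldehyde carbon is C-1 by definition.
That gives a bromo group at C-4.
Putting it together: 4-bromononanal.

4-bromononanal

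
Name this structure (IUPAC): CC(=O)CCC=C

hex-5-en-2-one

The longest chain bearing the carbonyl and the multiple bond is 6 carbons long (hexane).
A ketone (C=O on an internal carbon) is the principal characteristic group, giving the suffix -one.
There is one C=C double bond, indicated by the ending -ene.
Choose the numbering such that numbering from this end puts the carbonyl group at C-2 rather than C-5.
With this numbering: the carbonyl at C-2; the double bond between C-5 and C-6.
The name is hex-5-en-2-one.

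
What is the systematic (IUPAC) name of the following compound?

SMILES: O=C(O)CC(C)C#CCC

3-methylhept-4-ynoic acid

Counting along the main chain through the –COOH group and the multiple bond gives 7 carbons: the parent is heptane.
A carboxylic acid (terminal –COOH) is the principal characteristic group, giving the suffix -oic acid.
The chain contains a C≡C triple bond, so the unsaturation ending is -yne.
The numbering direction is chosen so that the carboxylic acid carbon is C-1 by definition.
This places the triple bond between C-4 and C-5; a methyl group at C-3.
Putting it together: 3-methylhept-4-ynoic acid.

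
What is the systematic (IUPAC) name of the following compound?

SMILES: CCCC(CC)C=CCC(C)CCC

The longest carbon chain that includes the multiple bond has 11 carbons, so the parent hydride is undecane.
The chain contains a C=C double bond, so the unsaturation ending is -ene.
Number the chain so that numbering from this end puts the double bond at C-5 rather than C-6.
This places the double bond between C-5 and C-6; an ethyl group at C-4; a methyl group at C-8.
The substituents are ordered alphabetically, ignoring any di-/tri- multipliers.
The name is 4-ethyl-8-methylundec-5-ene.

4-ethyl-8-methylundec-5-ene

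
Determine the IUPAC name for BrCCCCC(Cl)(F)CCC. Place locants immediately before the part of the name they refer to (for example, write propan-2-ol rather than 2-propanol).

The longest carbon chain is 8 atoms: the parent is octane.
The numbering direction is chosen so that the substituent locant set {1,5,5} is lower than {4,4,8} at the first point of difference.
This places a bromo group at C-1; a chloro group at C-5; a fluoro group at C-5.
Substituent prefixes are cited in alphabetical order (multiplying prefixes like di-/tri- are ignored for ordering).
Assembling the pieces gives 1-bromo-5-chloro-5-fluorooctane.

1-bromo-5-chloro-5-fluorooctane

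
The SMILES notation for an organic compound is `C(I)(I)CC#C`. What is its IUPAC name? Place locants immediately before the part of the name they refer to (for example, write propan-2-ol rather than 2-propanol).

The longest chain bearing the multiple bond is 4 carbons long (butane).
A C≡C triple bond in the chain gives the infix -yne-.
The numbering direction is chosen so that numbering from this end puts the triple bond at C-1 rather than C-3.
That gives the triple bond between C-1 and C-2; two iodo groups at C-4.
Assembling the pieces gives 4,4-diiodobut-1-yne.

4,4-diiodobut-1-yne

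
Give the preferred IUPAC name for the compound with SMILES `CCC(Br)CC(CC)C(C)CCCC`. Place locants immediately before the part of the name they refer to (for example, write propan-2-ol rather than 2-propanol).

3-bromo-5-ethyl-6-methyldecane

The longest carbon chain is 10 atoms: the parent is decane.
Number the chain so that the substituent locant set {3,5,6} is lower than {5,6,8} at the first point of difference.
That gives a bromo group at C-3; an ethyl group at C-5; a methyl group at C-6.
The substituents are ordered alphabetically, ignoring any di-/tri- multipliers.
Assembling the pieces gives 3-bromo-5-ethyl-6-methyldecane.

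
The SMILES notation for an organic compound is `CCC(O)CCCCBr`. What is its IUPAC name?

The longest chain bearing the –OH group is 7 carbons long (heptane).
The principal characteristic group is an alcohol (–OH), named with the suffix -ol.
Number the chain so that numbering from this end puts the hydroxyl group at C-3 rather than C-5.
This places the hydroxyl at C-3; a bromo group at C-7.
Putting it together: 7-bromoheptan-3-ol.

7-bromoheptan-3-ol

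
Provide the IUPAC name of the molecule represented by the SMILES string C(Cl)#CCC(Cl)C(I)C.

Counting along the main chain through the multiple bond gives 6 carbons: the parent is hexane.
A C≡C triple bond in the chain gives the infix -yne-.
The numbering direction is chosen so that numbering from this end puts the triple bond at C-1 rather than C-5.
With this numbering: the triple bond between C-1 and C-2; chloro groups at C-1 and C-4; an iodo group at C-5.
Prefixes are listed alphabetically: chloro, iodo.
Putting it together: 1,4-dichloro-5-iodohex-1-yne.

1,4-dichloro-5-iodohex-1-yne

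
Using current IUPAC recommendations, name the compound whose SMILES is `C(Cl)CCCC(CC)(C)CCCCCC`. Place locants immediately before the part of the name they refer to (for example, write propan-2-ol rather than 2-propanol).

The longest carbon chain is 11 atoms: the parent is undecane.
Number the chain so that the substituent locant set {1,5,5} is lower than {7,7,11} at the first point of difference.
This places a chloro group at C-1; an ethyl group at C-5; a methyl group at C-5.
Prefixes are listed alphabetically: chloro, ethyl, methyl.
The name is 1-chloro-5-ethyl-5-methylundecane.

1-chloro-5-ethyl-5-methylundecane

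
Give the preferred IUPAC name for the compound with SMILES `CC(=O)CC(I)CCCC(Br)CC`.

Counting along the main chain through the carbonyl gives 10 carbons: the parent is decane.
A ketone (C=O on an internal carbon) is the principal characteristic group, giving the suffix -one.
Choose the numbering such that numbering from this end puts the carbonyl group at C-2 rather than C-9.
This places the carbonyl at C-2; a bromo group at C-8; an iodo group at C-4.
The substituents are ordered alphabetically, ignoring any di-/tri- multipliers.
The name is 8-bromo-4-iododecan-2-one.

8-bromo-4-iododecan-2-one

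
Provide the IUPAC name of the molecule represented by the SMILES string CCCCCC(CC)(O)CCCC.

5-ethyldecan-5-ol

The longest chain bearing the –OH group is 10 carbons long (decane).
An alcohol (–OH) is the principal characteristic group, giving the suffix -ol.
Choose the numbering such that numbering from this end puts the hydroxyl group at C-5 rather than C-6.
This places the hydroxyl at C-5; an ethyl group at C-5.
Assembling the pieces gives 5-ethyldecan-5-ol.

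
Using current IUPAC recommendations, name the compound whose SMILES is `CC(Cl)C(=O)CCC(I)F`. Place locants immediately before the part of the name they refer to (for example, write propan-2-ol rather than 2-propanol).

The longest chain bearing the carbonyl is 6 carbons long (hexane).
A ketone (C=O on an internal carbon) is the principal characteristic group, giving the suffix -one.
The numbering direction is chosen so that numbering from this end puts the carbonyl group at C-3 rather than C-4.
With this numbering: the carbonyl at C-3; a chloro group at C-2; a fluoro group at C-6; an iodo group at C-6.
The substituents are ordered alphabetically, ignoring any di-/tri- multipliers.
The name is 2-chloro-6-fluoro-6-iodohexan-3-one.

2-chloro-6-fluoro-6-iodohexan-3-one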